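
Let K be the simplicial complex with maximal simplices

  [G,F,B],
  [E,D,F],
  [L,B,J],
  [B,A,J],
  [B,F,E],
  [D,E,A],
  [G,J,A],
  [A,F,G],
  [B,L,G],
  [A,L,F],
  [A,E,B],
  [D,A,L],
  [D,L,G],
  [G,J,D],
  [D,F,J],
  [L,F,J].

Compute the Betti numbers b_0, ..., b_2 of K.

Take the total order A < B < D < E < F < G < J < L on the vertex set. Then K (dimension 2) consists of the simplices:

  0-simplices (8): A, B, D, E, F, G, J, L
  1-simplices (24): AB, AD, AE, AF, AG, AJ, AL, BE, BF, BG, BJ, BL, DE, DF, DG, DJ, DL, EF, FG, FJ, FL, GJ, GL, JL
  2-simplices (16): ABE, ABJ, ADE, ADL, AFG, AFL, AGJ, BEF, BFG, BGL, BJL, DEF, DFJ, DGJ, DGL, FJL

so the chain groups are C_0 ≅ Z^8, C_1 ≅ Z^24, C_2 ≅ Z^16.

∂_1: C_1 → C_0 is given by ∂[p,q] = [q] − [p].
The 8×24 boundary matrix has rank 7 and Smith normal form diag(1,1,1,1,1,1,1).

The boundary map ∂_2: C_2 → C_1 sends each 2-simplex [p,q,r] to [q,r] − [p,r] + [p,q]. For instance
  ∂BFG = FG − BG + BF,
  ∂AFL = FL − AL + AF.
The resulting 24×16 matrix has rank 15, and its Smith normal form has invariant factors (1,1,1,1,1,1,1,1,1,1,1,1,1,1,1).

Now H_k = ker ∂_k / im ∂_{k+1}, so:

  H_0: rank C_0 − rank ∂_1 = 8 − 7 = 1, and the invariant factors of ∂_1 are all 1, so H_0 ≅ Z.
  H_1: rank ker ∂_1 − rank ∂_2 = (24 − 7) − 15 = 2, and the invariant factors of ∂_2 are all 1, so H_1 ≅ Z^2.
  H_2: rank ker ∂_2 − rank ∂_3 = (16 − 15) − 0 = 1, and there is no ∂_3, so H_2 ≅ Z.

(K is a triangulation of the torus T^2.)

Hence the Betti numbers are b_0 = 1, b_1 = 2, b_2 = 1.

b_0 = 1, b_1 = 2, b_2 = 1.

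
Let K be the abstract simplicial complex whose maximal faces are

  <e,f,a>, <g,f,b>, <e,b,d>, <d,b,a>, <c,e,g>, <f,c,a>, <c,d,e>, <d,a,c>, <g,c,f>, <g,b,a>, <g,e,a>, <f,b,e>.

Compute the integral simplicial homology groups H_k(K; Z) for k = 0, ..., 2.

H_0 ≅ Z,  H_1 ≅ Z/2,  H_2 = 0.

Take the total order a < b < c < d < e < f < g on the vertex set. Then K (dimension 2) consists of the simplices:

  0-simplices (7): a, b, c, d, e, f, g
  1-simplices (18): ab, ac, ad, ae, af, ag, bd, be, bf, bg, cd, ce, cf, cg, de, ef, eg, fg
  2-simplices (12): abd, abg, acd, acf, aef, aeg, bde, bef, bfg, cde, ceg, cfg

giving chain groups C_0 ≅ Z^7, C_1 ≅ Z^18, C_2 ≅ Z^12.

∂_1: C_1 → C_0 sends each edge [p,q] (with p < q) to q − p. For instance
  ∂eg = g − e.
The 7×18 boundary matrix has rank 6 and Smith normal form diag(1,1,1,1,1,1).

The boundary map ∂_2: C_2 → C_1 acts by ∂[p,q,r] = [q,r] − [p,r] + [p,q]. For instance
  ∂bef = ef − bf + be,
  ∂aef = ef − af + ae.
This gives a 18×12 integer matrix of rank 12; reducing to Smith normal form yields diagonal entries (1,1,1,1,1,1,1,1,1,1,1,2).

Reading off H_k = ker ∂_k / im ∂_{k+1}:

  H_0: rank C_0 − rank ∂_1 = 7 − 6 = 1, and the invariant factors of ∂_1 are all 1, so H_0 = Z.
  H_1: rank ker ∂_1 − rank ∂_2 = (18 − 6) − 12 = 0, and ∂_2 has invariant factor 2 > 1, so H_1 = Z/2.
  H_2: rank ker ∂_2 − rank ∂_3 = (12 − 12) − 0 = 0, and there is no ∂_3, so H_2 = 0.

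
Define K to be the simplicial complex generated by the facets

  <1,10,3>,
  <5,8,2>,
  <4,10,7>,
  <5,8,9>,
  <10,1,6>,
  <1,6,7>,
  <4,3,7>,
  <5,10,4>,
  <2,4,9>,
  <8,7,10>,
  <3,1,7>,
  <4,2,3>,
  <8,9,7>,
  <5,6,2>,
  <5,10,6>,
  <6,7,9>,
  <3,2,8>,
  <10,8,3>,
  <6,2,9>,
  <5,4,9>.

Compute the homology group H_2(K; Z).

K has 10 vertices, 30 edges, 20 triangles.
rank ∂_2 = 20, rank ∂_3 = 0 ⇒ b_2 = 20 − 20 − 0 = 0. So H_2 = 0.

H_2 = 0.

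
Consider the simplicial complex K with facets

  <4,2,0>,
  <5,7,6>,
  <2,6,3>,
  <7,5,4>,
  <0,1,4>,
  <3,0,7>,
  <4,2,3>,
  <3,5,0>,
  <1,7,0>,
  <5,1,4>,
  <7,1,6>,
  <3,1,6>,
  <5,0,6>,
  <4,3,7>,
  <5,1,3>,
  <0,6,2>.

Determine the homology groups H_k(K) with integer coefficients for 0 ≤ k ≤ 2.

Take the total order 0 < 1 < 2 < 3 < 4 < 5 < 6 < 7 on the vertex set. Then K (dimension 2) consists of the simplices:

  0-simplices (8): [0], [1], [2], [3], [4], [5], [6], [7]
  1-simplices (24): (24 of them)
  2-simplices (16): [0,1,4], [0,1,7], [0,2,4], [0,2,6], [0,3,5], [0,3,7], [0,5,6], [1,3,5], [1,3,6], [1,4,5], [1,6,7], [2,3,4], [2,3,6], [3,4,7], [4,5,7], [5,6,7]

giving chain groups C_0 ≅ Z^8, C_1 ≅ Z^24, C_2 ≅ Z^16.

The boundary map ∂_1: C_1 → C_0 is given by ∂[p,q] = [q] − [p].
As a 8×24 matrix over Z this has rank 7, with invariant factors (1,1,1,1,1,1,1).

The boundary map ∂_2: C_2 → C_1 sends each 2-simplex [p,q,r] to [q,r] − [p,r] + [p,q]. For instance
  ∂[0,1,4] = [1,4] − [0,4] + [0,1],
  ∂[2,3,6] = [3,6] − [2,6] + [2,3].
As a 24×16 matrix over Z this has rank 15, with invariant factors (1,1,1,1,1,1,1,1,1,1,1,1,1,1,1).

From H_k ≅ ker(∂_k) / im(∂_{k+1}) we obtain:

  H_0: rank C_0 − rank ∂_1 = 8 − 7 = 1, and the invariant factors of ∂_1 are all 1, so H_0 ≅ Z.
  H_1: rank ker ∂_1 − rank ∂_2 = (24 − 7) − 15 = 2, and the invariant factors of ∂_2 are all 1, so H_1 ≅ Z^2.
  H_2: rank ker ∂_2 − rank ∂_3 = (16 − 15) − 0 = 1, and there is no ∂_3, so H_2 ≅ Z.

As a check, the Euler characteristic is 8 − 24 + 16 = 0, which agrees with 1 − 2 + 1 = 0.

H_0 = Z,  H_1 = Z^2,  H_2 = Z.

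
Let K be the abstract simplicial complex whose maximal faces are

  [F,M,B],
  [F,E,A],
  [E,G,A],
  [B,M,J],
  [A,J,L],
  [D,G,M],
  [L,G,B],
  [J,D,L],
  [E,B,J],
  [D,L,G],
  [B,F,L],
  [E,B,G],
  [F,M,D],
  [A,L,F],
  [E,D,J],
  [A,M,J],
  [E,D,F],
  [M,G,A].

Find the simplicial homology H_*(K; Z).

We work with the vertex ordering A < B < D < E < F < G < J < L < M. The simplices of K, each written with vertices in increasing order, are:

  0-simplices (9): A, B, D, E, F, G, J, L, M
  1-simplices (27): AE, AF, AG, AJ, AL, AM, BE, BF, BG, BJ, BL, BM, DE, DF, DG, DJ, DL, DM, EF, EG, EJ, FL, FM, GL, GM, JL, JM
  2-simplices (18): AEF, AEG, AFL, AGM, AJL, AJM, BEG, BEJ, BFL, BFM, BGL, BJM, DEF, DEJ, DFM, DGL, DGM, DJL

Hence C_0 ≅ Z^9, C_1 ≅ Z^27, C_2 ≅ Z^18.

Boundary ∂_1: C_1 → C_0 sends each edge [p,q] (with p < q) to q − p. For instance
  ∂FM = M − F.
The 9×27 boundary matrix has rank 8 and Smith normal form diag(1,1,1,1,1,1,1,1).

∂_2: C_2 → C_1 acts by ∂[p,q,r] = [q,r] − [p,r] + [p,q]. For instance
  ∂AGM = GM − AM + AG,
  ∂AJL = JL − AL + AJ.
This gives a 27×18 integer matrix of rank 17; reducing to Smith normal form yields diagonal entries (1,1,1,1,1,1,1,1,1,1,1,1,1,1,1,1,1).

From H_k ≅ ker(∂_k) / im(∂_{k+1}) we obtain:

  H_0: rank C_0 − rank ∂_1 = 9 − 8 = 1, and the invariant factors of ∂_1 are all 1, so H_0 ≅ Z.
  H_1: rank ker ∂_1 − rank ∂_2 = (27 − 8) − 17 = 2, and the invariant factors of ∂_2 are all 1, so H_1 ≅ Z^2.
  H_2: rank ker ∂_2 − rank ∂_3 = (18 − 17) − 0 = 1, and there is no ∂_3, so H_2 ≅ Z.

As a check, the Euler characteristic is 9 − 27 + 18 = 0, which agrees with 1 − 2 + 1 = 0.
(K is a triangulation of the torus T^2.)

H_0 ≅ Z,  H_1 ≅ Z^2,  H_2 ≅ Z.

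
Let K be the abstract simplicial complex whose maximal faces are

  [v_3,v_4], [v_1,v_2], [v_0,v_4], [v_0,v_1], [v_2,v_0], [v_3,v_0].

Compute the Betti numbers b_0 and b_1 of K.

Fix the vertex order v_0 < v_1 < v_2 < v_3 < v_4 and write every simplex with vertices in increasing order. Then dim K = 1 and the simplices of K are:

  0-simplices (5): [v_0], [v_1], [v_2], [v_3], [v_4]
  1-simplices (6): [v_0,v_1], [v_0,v_2], [v_0,v_3], [v_0,v_4], [v_1,v_2], [v_3,v_4]

Hence C_0 ≅ Z^5, C_1 ≅ Z^6.

∂_1: C_1 → C_0 sends each edge [p,q] (with p < q) to q − p. For instance
  ∂[v_0,v_4] = [v_4] − [v_0].
The 5×6 boundary matrix has rank 4 and Smith normal form diag(1,1,1,1).

Now H_k = ker ∂_k / im ∂_{k+1}, so:

  H_0: rank C_0 − rank ∂_1 = 5 − 4 = 1, and the invariant factors of ∂_1 are all 1, so H_0 = Z.
  H_1: rank ker ∂_1 − rank ∂_2 = (6 − 4) − 0 = 2, and there is no ∂_2, so H_1 = Z^2.

Hence the Betti numbers are b_0 = 1, b_1 = 2.

b_0 = 1, b_1 = 2.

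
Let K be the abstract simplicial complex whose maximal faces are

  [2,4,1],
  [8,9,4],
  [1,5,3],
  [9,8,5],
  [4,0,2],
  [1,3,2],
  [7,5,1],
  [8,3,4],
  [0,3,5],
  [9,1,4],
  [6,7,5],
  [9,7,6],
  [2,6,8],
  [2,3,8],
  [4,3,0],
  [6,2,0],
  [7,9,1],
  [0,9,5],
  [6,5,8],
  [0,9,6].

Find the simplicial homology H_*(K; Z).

H_0 = Z,  H_1 = Z ⊕ Z/2,  H_2 = 0.

Order the vertices as 0 < 1 < 2 < 3 < 4 < 5 < 6 < 7 < 8 < 9. Listing each simplex with vertices in this order, K has dimension 2 with simplices:

  0-simplices (10): [0], [1], [2], [3], [4], [5], [6], [7], [8], [9]
  1-simplices (30): (30 of them)
  2-simplices (20): (20 of them)

Hence C_0 ≅ Z^10, C_1 ≅ Z^30, C_2 ≅ Z^20.

∂_1: C_1 → C_0 is given by ∂[p,q] = [q] − [p].
As a 10×30 matrix over Z this has rank 9, with invariant factors (1,1,1,1,1,1,1,1,1).

Boundary ∂_2: C_2 → C_1 sends each 2-simplex [p,q,r] to [q,r] − [p,r] + [p,q]. For instance
  ∂[0,3,4] = [3,4] − [0,4] + [0,3],
  ∂[0,2,6] = [2,6] − [0,6] + [0,2].
The resulting 30×20 matrix has rank 20, and its Smith normal form has invariant factors (1,1,1,1,1,1,1,1,1,1,1,1,1,1,1,1,1,1,1,2).

Reading off H_k = ker ∂_k / im ∂_{k+1}:

  H_0: rank C_0 − rank ∂_1 = 10 − 9 = 1, and the invariant factors of ∂_1 are all 1, so H_0 ≅ Z.
  H_1: rank ker ∂_1 − rank ∂_2 = (30 − 9) − 20 = 1, and ∂_2 has invariant factor 2 > 1, so H_1 ≅ Z ⊕ Z/2.
  H_2: rank ker ∂_2 − rank ∂_3 = (20 − 20) − 0 = 0, and there is no ∂_3, so H_2 ≅ 0.

(K is a triangulation of the Klein bottle.)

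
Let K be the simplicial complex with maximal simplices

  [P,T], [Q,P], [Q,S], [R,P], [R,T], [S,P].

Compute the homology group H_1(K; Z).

H_1 = Z^2.

Take the total order P < Q < R < S < T on the vertex set. Then K (dimension 1) consists of the simplices:

  0-simplices (5): P, Q, R, S, T
  1-simplices (6): PQ, PR, PS, PT, QS, RT

so the chain groups are C_0 ≅ Z^5, C_1 ≅ Z^6.

The boundary map ∂_1: C_1 → C_0 is given by ∂[p,q] = [q] − [p]. For instance
  ∂PS = S − P.
This gives a 5×6 integer matrix of rank 4; reducing to Smith normal form yields diagonal entries (1,1,1,1).

Computing H_k = (kernel of ∂_k) / (image of ∂_{k+1}):

  H_1: rank ker ∂_1 − rank ∂_2 = (6 − 4) − 0 = 2, and there is no ∂_2, so H_1 ≅ Z^2.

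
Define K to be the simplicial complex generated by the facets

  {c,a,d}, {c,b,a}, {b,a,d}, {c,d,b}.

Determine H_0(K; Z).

K has 4 vertices, 6 edges, 4 triangles.
rank ∂_0 = 0, rank ∂_1 = 3 ⇒ b_0 = 4 − 0 − 3 = 1; all invariant factors of ∂_1 are 1 so no torsion. So H_0 ≅ Z.

H_0 = Z.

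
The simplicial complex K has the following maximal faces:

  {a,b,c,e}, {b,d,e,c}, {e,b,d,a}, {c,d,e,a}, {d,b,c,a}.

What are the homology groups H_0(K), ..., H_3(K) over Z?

H_0 ≅ Z,  H_1 = 0,  H_2 = 0,  H_3 ≅ Z.

We work with the vertex ordering a < b < c < d < e. The simplices of K, each written with vertices in increasing order, are:

  0-simplices (5): a, b, c, d, e
  1-simplices (10): ab, ac, ad, ae, bc, bd, be, cd, ce, de
  2-simplices (10): abc, abd, abe, acd, ace, ade, bcd, bce, bde, cde
  3-simplices (5): abcd, abce, abde, acde, bcde

so the chain groups are C_0 ≅ Z^5, C_1 ≅ Z^10, C_2 ≅ Z^10, C_3 ≅ Z^5.

Boundary ∂_1: C_1 → C_0 is given by ∂[p,q] = [q] − [p].
The resulting 5×10 matrix has rank 4, and its Smith normal form has invariant factors (1,1,1,1).

The boundary map ∂_2: C_2 → C_1 sends each 2-simplex [p,q,r] to [q,r] − [p,r] + [p,q]. For instance
  ∂ace = ce − ae + ac,
  ∂bde = de − be + bd.
The 10×10 boundary matrix has rank 6 and Smith normal form diag(1,1,1,1,1,1).

The boundary map ∂_3: C_3 → C_2 sends each 3-simplex σ to the alternating sum Σ_i (−1)^i (σ with its i-th vertex removed). For instance
  ∂abce = bce − ace + abe − abc,
  ∂acde = cde − ade + ace − acd.
This gives a 10×5 integer matrix of rank 4; reducing to Smith normal form yields diagonal entries (1,1,1,1).

Now H_k = ker ∂_k / im ∂_{k+1}, so:

  H_0: rank C_0 − rank ∂_1 = 5 − 4 = 1, and the invariant factors of ∂_1 are all 1, so H_0 = Z.
  H_1: rank ker ∂_1 − rank ∂_2 = (10 − 4) − 6 = 0, and the invariant factors of ∂_2 are all 1, so H_1 = 0.
  H_2: rank ker ∂_2 − rank ∂_3 = (10 − 6) − 4 = 0, and the invariant factors of ∂_3 are all 1, so H_2 = 0.
  H_3: rank ker ∂_3 − rank ∂_4 = (5 − 4) − 0 = 1, and there is no ∂_4, so H_3 = Z.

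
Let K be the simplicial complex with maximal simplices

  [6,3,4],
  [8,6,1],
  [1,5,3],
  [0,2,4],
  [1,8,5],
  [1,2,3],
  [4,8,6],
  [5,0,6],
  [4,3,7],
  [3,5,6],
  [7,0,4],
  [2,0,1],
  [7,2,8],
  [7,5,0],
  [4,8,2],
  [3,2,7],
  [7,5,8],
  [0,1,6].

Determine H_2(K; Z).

H_2 = 0.

Order the vertices as 0 < 1 < 2 < 3 < 4 < 5 < 6 < 7 < 8. Listing each simplex with vertices in this order, K has dimension 2 with simplices:

  0-simplices (9): [0], [1], [2], [3], [4], [5], [6], [7], [8]
  1-simplices (27): (27 of them)
  2-simplices (18): [0,1,2], [0,1,6], [0,2,4], [0,4,7], [0,5,6], [0,5,7], [1,2,3], [1,3,5], [1,5,8], [1,6,8], [2,3,7], [2,4,8], [2,7,8], [3,4,6], [3,4,7], [3,5,6], [4,6,8], [5,7,8]

giving chain groups C_0 ≅ Z^9, C_1 ≅ Z^27, C_2 ≅ Z^18.

∂_1: C_1 → C_0 maps an edge to its endpoints' difference, ∂[p,q] = q − p. For instance
  ∂[0,2] = [2] − [0].
This gives a 9×27 integer matrix of rank 8; reducing to Smith normal form yields diagonal entries (1,1,1,1,1,1,1,1).

The boundary map ∂_2: C_2 → C_1 maps a triangle to the signed sum of its edges. For instance
  ∂[0,1,6] = [1,6] − [0,6] + [0,1],
  ∂[0,5,6] = [5,6] − [0,6] + [0,5].
The 27×18 boundary matrix has rank 18 and Smith normal form diag(1,1,1,1,1,1,1,1,1,1,1,1,1,1,1,1,1,2).

Reading off H_k = ker ∂_k / im ∂_{k+1}:

  H_2: rank ker ∂_2 − rank ∂_3 = (18 − 18) − 0 = 0, and there is no ∂_3, so H_2 ≅ 0.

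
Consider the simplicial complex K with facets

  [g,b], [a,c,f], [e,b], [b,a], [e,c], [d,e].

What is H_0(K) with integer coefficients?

H_0 ≅ Z.

We work with the vertex ordering a < b < c < d < e < f < g. The simplices of K, each written with vertices in increasing order, are:

  0-simplices (7): a, b, c, d, e, f, g
  1-simplices (8): ab, ac, af, be, bg, ce, cf, de
  2-simplices (1): acf

giving chain groups C_0 ≅ Z^7, C_1 ≅ Z^8, C_2 ≅ Z^1.

∂_1: C_1 → C_0 is given by ∂[p,q] = [q] − [p]. For instance
  ∂ce = e − c.
The 7×8 boundary matrix has rank 6 and Smith normal form diag(1,1,1,1,1,1).

Boundary ∂_2: C_2 → C_1 sends each 2-simplex [p,q,r] to [q,r] − [p,r] + [p,q]. For instance
  ∂acf = cf − af + ac.
The 8×1 boundary matrix has rank 1 and Smith normal form diag(1).

Reading off H_k = ker ∂_k / im ∂_{k+1}:

  H_0: rank C_0 − rank ∂_1 = 7 − 6 = 1, and the invariant factors of ∂_1 are all 1, so H_0 ≅ Z.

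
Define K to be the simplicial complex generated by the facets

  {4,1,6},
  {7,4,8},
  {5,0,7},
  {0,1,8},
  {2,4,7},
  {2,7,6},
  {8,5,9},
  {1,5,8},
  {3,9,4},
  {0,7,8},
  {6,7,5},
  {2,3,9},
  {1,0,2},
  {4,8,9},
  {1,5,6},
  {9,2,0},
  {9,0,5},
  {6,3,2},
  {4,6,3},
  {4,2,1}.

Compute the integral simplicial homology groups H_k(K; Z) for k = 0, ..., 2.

H_0 = Z,  H_1 = Z ⊕ Z/2Z,  H_2 = 0.

We work with the vertex ordering 0 < 1 < 2 < 3 < 4 < 5 < 6 < 7 < 8 < 9. The simplices of K, each written with vertices in increasing order, are:

  0-simplices (10): [0], [1], [2], [3], [4], [5], [6], [7], [8], [9]
  1-simplices (30): (30 of them)
  2-simplices (20): (20 of them)

Hence C_0 ≅ Z^10, C_1 ≅ Z^30, C_2 ≅ Z^20.

∂_1: C_1 → C_0 sends each edge [p,q] (with p < q) to q − p.
As a 10×30 matrix over Z this has rank 9, with invariant factors (1,1,1,1,1,1,1,1,1).

∂_2: C_2 → C_1 acts by ∂[p,q,r] = [q,r] − [p,r] + [p,q]. For instance
  ∂[0,5,7] = [5,7] − [0,7] + [0,5],
  ∂[1,4,6] = [4,6] − [1,6] + [1,4].
This gives a 30×20 integer matrix of rank 20; reducing to Smith normal form yields diagonal entries (1,1,1,1,1,1,1,1,1,1,1,1,1,1,1,1,1,1,1,2).

From H_k ≅ ker(∂_k) / im(∂_{k+1}) we obtain:

  H_0: rank C_0 − rank ∂_1 = 10 − 9 = 1, and the invariant factors of ∂_1 are all 1, so H_0 = Z.
  H_1: rank ker ∂_1 − rank ∂_2 = (30 − 9) − 20 = 1, and ∂_2 has invariant factor 2 > 1, so H_1 = Z ⊕ Z/2Z.
  H_2: rank ker ∂_2 − rank ∂_3 = (20 − 20) − 0 = 0, and there is no ∂_3, so H_2 = 0.

As a check, the Euler characteristic is 10 − 30 + 20 = 0, which agrees with 1 − 1 + 0 = 0.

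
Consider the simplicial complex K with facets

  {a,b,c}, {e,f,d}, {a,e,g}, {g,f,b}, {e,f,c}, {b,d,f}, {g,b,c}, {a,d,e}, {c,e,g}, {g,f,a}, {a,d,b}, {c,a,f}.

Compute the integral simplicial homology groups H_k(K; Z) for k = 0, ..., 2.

Fix the vertex order a < b < c < d < e < f < g and write every simplex with vertices in increasing order. Then dim K = 2 and the simplices of K are:

  0-simplices (7): a, b, c, d, e, f, g
  1-simplices (18): ab, ac, ad, ae, af, ag, bc, bd, bf, bg, ce, cf, cg, de, df, ef, eg, fg
  2-simplices (12): abc, abd, acf, ade, aeg, afg, bcg, bdf, bfg, cef, ceg, def

giving chain groups C_0 ≅ Z^7, C_1 ≅ Z^18, C_2 ≅ Z^12.

The boundary map ∂_1: C_1 → C_0 sends each edge [p,q] (with p < q) to q − p. For instance
  ∂cf = f − c.
This gives a 7×18 integer matrix of rank 6; reducing to Smith normal form yields diagonal entries (1,1,1,1,1,1).

Boundary ∂_2: C_2 → C_1 acts by ∂[p,q,r] = [q,r] − [p,r] + [p,q]. For instance
  ∂abc = bc − ac + ab,
  ∂acf = cf − af + ac.
The 18×12 boundary matrix has rank 12 and Smith normal form diag(1,1,1,1,1,1,1,1,1,1,1,2).

Computing H_k = (kernel of ∂_k) / (image of ∂_{k+1}):

  H_0: rank C_0 − rank ∂_1 = 7 − 6 = 1, and the invariant factors of ∂_1 are all 1, so H_0 ≅ Z.
  H_1: rank ker ∂_1 − rank ∂_2 = (18 − 6) − 12 = 0, and ∂_2 has invariant factor 2 > 1, so H_1 ≅ Z/2.
  H_2: rank ker ∂_2 − rank ∂_3 = (12 − 12) − 0 = 0, and there is no ∂_3, so H_2 ≅ 0.

As a check, the Euler characteristic is 7 − 18 + 12 = 1, which agrees with 1 − 0 + 0 = 1.

H_0 ≅ Z,  H_1 ≅ Z/2,  H_2 = 0.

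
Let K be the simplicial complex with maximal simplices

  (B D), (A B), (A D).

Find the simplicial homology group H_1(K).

H_1 ≅ Z.

Fix the vertex order A < B < D and write every simplex with vertices in increasing order. Then dim K = 1 and the simplices of K are:

  0-simplices (3): A, B, D
  1-simplices (3): AB, AD, BD

so the chain groups are C_0 ≅ Z^3, C_1 ≅ Z^3.

The boundary map ∂_1: C_1 → C_0 is given by ∂[p,q] = [q] − [p].
This gives a 3×3 integer matrix of rank 2; reducing to Smith normal form yields diagonal entries (1,1).

Reading off H_k = ker ∂_k / im ∂_{k+1}:

  H_1: rank ker ∂_1 − rank ∂_2 = (3 − 2) − 0 = 1, and there is no ∂_2, so H_1 = Z.

(K is a triangulation of the circle S^1.)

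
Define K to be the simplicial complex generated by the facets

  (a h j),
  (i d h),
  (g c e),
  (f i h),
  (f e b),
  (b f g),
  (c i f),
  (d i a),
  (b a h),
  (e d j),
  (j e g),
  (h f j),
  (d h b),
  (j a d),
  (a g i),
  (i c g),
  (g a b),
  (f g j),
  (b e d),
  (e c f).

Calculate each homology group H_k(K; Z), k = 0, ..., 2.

Fix the vertex order a < b < c < d < e < f < g < h < i < j and write every simplex with vertices in increasing order. Then dim K = 2 and the simplices of K are:

  0-simplices (10): a, b, c, d, e, f, g, h, i, j
  1-simplices (30): ab, ad, ag, ah, ai, aj, bd, be, bf, bg, bh, ce, cf, cg, ci, de, dh, di, dj, ef, eg, ej, fg, fh, fi, fj, gi, gj, hi, hj
  2-simplices (20): abg, abh, adi, adj, agi, ahj, bde, bdh, bef, bfg, cef, ceg, cfi, cgi, dej, dhi, egj, fgj, fhi, fhj

giving chain groups C_0 ≅ Z^10, C_1 ≅ Z^30, C_2 ≅ Z^20.

Boundary ∂_1: C_1 → C_0 sends each edge [p,q] (with p < q) to q − p. For instance
  ∂ef = f − e.
This gives a 10×30 integer matrix of rank 9; reducing to Smith normal form yields diagonal entries (1,1,1,1,1,1,1,1,1).

Boundary ∂_2: C_2 → C_1 maps a triangle to the signed sum of its edges. For instance
  ∂fhj = hj − fj + fh,
  ∂dej = ej − dj + de.
The resulting 30×20 matrix has rank 20, and its Smith normal form has invariant factors (1,1,1,1,1,1,1,1,1,1,1,1,1,1,1,1,1,1,1,2).

Now H_k = ker ∂_k / im ∂_{k+1}, so:

  H_0: rank C_0 − rank ∂_1 = 10 − 9 = 1, and the invariant factors of ∂_1 are all 1, so H_0 = Z.
  H_1: rank ker ∂_1 − rank ∂_2 = (30 − 9) − 20 = 1, and ∂_2 has invariant factor 2 > 1, so H_1 = Z ⊕ Z/2Z.
  H_2: rank ker ∂_2 − rank ∂_3 = (20 − 20) − 0 = 0, and there is no ∂_3, so H_2 = 0.

As a check, the Euler characteristic is 10 − 30 + 20 = 0, which agrees with 1 − 1 + 0 = 0.

H_0 = Z,  H_1 = Z ⊕ Z/2Z,  H_2 = 0.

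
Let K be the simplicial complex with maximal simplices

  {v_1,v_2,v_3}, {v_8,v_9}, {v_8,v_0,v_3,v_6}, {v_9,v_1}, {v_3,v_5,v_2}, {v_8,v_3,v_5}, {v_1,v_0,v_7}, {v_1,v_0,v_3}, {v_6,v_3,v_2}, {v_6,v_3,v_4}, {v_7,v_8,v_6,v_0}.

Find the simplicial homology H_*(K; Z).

H_0 = Z,  H_1 = Z,  H_2 = 0,  H_3 = 0.

Fix the vertex order v_0 < v_1 < v_2 < v_3 < v_4 < v_5 < v_6 < v_7 < v_8 < v_9 and write every simplex with vertices in increasing order. Then dim K = 3 and the simplices of K are:

  0-simplices (10): [v_0], [v_1], [v_2], [v_3], [v_4], [v_5], [v_6], [v_7], [v_8], [v_9]
  1-simplices (22): (22 of them)
  2-simplices (14): (14 of them)
  3-simplices (2): [v_0,v_3,v_6,v_8], [v_0,v_6,v_7,v_8]

giving chain groups C_0 ≅ Z^10, C_1 ≅ Z^22, C_2 ≅ Z^14, C_3 ≅ Z^2.

∂_1: C_1 → C_0 sends each edge [p,q] (with p < q) to q − p.
This gives a 10×22 integer matrix of rank 9; reducing to Smith normal form yields diagonal entries (1,1,1,1,1,1,1,1,1).

The boundary map ∂_2: C_2 → C_1 acts by ∂[p,q,r] = [q,r] − [p,r] + [p,q]. For instance
  ∂[v_2,v_3,v_6] = [v_3,v_6] − [v_2,v_6] + [v_2,v_3],
  ∂[v_2,v_3,v_5] = [v_3,v_5] − [v_2,v_5] + [v_2,v_3].
As a 22×14 matrix over Z this has rank 12, with invariant factors (1,1,1,1,1,1,1,1,1,1,1,1).

Boundary ∂_3: C_3 → C_2 sends each 3-simplex σ to the alternating sum Σ_i (−1)^i (σ with its i-th vertex removed). For instance
  ∂[v_0,v_3,v_6,v_8] = [v_3,v_6,v_8] − [v_0,v_6,v_8] + [v_0,v_3,v_8] − [v_0,v_3,v_6],
  ∂[v_0,v_6,v_7,v_8] = [v_6,v_7,v_8] − [v_0,v_7,v_8] + [v_0,v_6,v_8] − [v_0,v_6,v_7].
The resulting 14×2 matrix has rank 2, and its Smith normal form has invariant factors (1,1).

Now H_k = ker ∂_k / im ∂_{k+1}, so:

  H_0: rank C_0 − rank ∂_1 = 10 − 9 = 1, and the invariant factors of ∂_1 are all 1, so H_0 = Z.
  H_1: rank ker ∂_1 − rank ∂_2 = (22 − 9) − 12 = 1, and the invariant factors of ∂_2 are all 1, so H_1 = Z.
  H_2: rank ker ∂_2 − rank ∂_3 = (14 − 12) − 2 = 0, and the invariant factors of ∂_3 are all 1, so H_2 = 0.
  H_3: rank ker ∂_3 − rank ∂_4 = (2 − 2) − 0 = 0, and there is no ∂_4, so H_3 = 0.

As a check, the Euler characteristic is 10 − 22 + 14 − 2 = 0, which agrees with 1 − 1 + 0 − 0 = 0.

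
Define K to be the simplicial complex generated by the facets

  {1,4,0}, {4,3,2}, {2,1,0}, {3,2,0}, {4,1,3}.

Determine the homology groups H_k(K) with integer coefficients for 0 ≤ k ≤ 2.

H_0 = Z,  H_1 = Z,  H_2 = 0.

Fix the vertex order 0 < 1 < 2 < 3 < 4 and write every simplex with vertices in increasing order. Then dim K = 2 and the simplices of K are:

  0-simplices (5): [0], [1], [2], [3], [4]
  1-simplices (10): [0,1], [0,2], [0,3], [0,4], [1,2], [1,3], [1,4], [2,3], [2,4], [3,4]
  2-simplices (5): [0,1,2], [0,1,4], [0,2,3], [1,3,4], [2,3,4]

Hence C_0 ≅ Z^5, C_1 ≅ Z^10, C_2 ≅ Z^5.

The boundary map ∂_1: C_1 → C_0 is given by ∂[p,q] = [q] − [p]. For instance
  ∂[2,4] = [4] − [2].
This gives a 5×10 integer matrix of rank 4; reducing to Smith normal form yields diagonal entries (1,1,1,1).

The boundary map ∂_2: C_2 → C_1 sends each 2-simplex [p,q,r] to [q,r] − [p,r] + [p,q]. For instance
  ∂[0,1,4] = [1,4] − [0,4] + [0,1],
  ∂[0,1,2] = [1,2] − [0,2] + [0,1].
As a 10×5 matrix over Z this has rank 5, with invariant factors (1,1,1,1,1).

Reading off H_k = ker ∂_k / im ∂_{k+1}:

  H_0: rank C_0 − rank ∂_1 = 5 − 4 = 1, and the invariant factors of ∂_1 are all 1, so H_0 = Z.
  H_1: rank ker ∂_1 − rank ∂_2 = (10 − 4) − 5 = 1, and the invariant factors of ∂_2 are all 1, so H_1 = Z.
  H_2: rank ker ∂_2 − rank ∂_3 = (5 − 5) − 0 = 0, and there is no ∂_3, so H_2 = 0.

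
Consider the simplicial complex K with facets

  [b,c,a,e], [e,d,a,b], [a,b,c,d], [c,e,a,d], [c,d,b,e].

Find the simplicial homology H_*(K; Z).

H_0 ≅ Z,  H_1 = 0,  H_2 = 0,  H_3 ≅ Z.

We work with the vertex ordering a < b < c < d < e. The simplices of K, each written with vertices in increasing order, are:

  0-simplices (5): a, b, c, d, e
  1-simplices (10): ab, ac, ad, ae, bc, bd, be, cd, ce, de
  2-simplices (10): abc, abd, abe, acd, ace, ade, bcd, bce, bde, cde
  3-simplices (5): abcd, abce, abde, acde, bcde

giving chain groups C_0 ≅ Z^5, C_1 ≅ Z^10, C_2 ≅ Z^10, C_3 ≅ Z^5.

The boundary map ∂_1: C_1 → C_0 maps an edge to its endpoints' difference, ∂[p,q] = q − p. For instance
  ∂bc = c − b.
As a 5×10 matrix over Z this has rank 4, with invariant factors (1,1,1,1).

Boundary ∂_2: C_2 → C_1 maps a triangle to the signed sum of its edges. For instance
  ∂cde = de − ce + cd,
  ∂ace = ce − ae + ac.
The resulting 10×10 matrix has rank 6, and its Smith normal form has invariant factors (1,1,1,1,1,1).

∂_3: C_3 → C_2 sends each 3-simplex σ to the alternating sum Σ_i (−1)^i (σ with its i-th vertex removed). For instance
  ∂abde = bde − ade + abe − abd,
  ∂acde = cde − ade + ace − acd.
As a 10×5 matrix over Z this has rank 4, with invariant factors (1,1,1,1).

Computing H_k = (kernel of ∂_k) / (image of ∂_{k+1}):

  H_0: rank C_0 − rank ∂_1 = 5 − 4 = 1, and the invariant factors of ∂_1 are all 1, so H_0 ≅ Z.
  H_1: rank ker ∂_1 − rank ∂_2 = (10 − 4) − 6 = 0, and the invariant factors of ∂_2 are all 1, so H_1 ≅ 0.
  H_2: rank ker ∂_2 − rank ∂_3 = (10 − 6) − 4 = 0, and the invariant factors of ∂_3 are all 1, so H_2 ≅ 0.
  H_3: rank ker ∂_3 − rank ∂_4 = (5 − 4) − 0 = 1, and there is no ∂_4, so H_3 ≅ Z.

As a check, the Euler characteristic is 5 − 10 + 10 − 5 = 0, which agrees with 1 − 0 + 0 − 1 = 0.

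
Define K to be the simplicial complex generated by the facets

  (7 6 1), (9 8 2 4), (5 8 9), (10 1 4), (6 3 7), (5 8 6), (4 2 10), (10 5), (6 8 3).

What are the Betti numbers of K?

b_0 = 1, b_1 = 2, b_2 = 0, b_3 = 0.

K has 10 vertices, 21 edges, 11 triangles, 1 3-simplex.
rank ∂_0 = 0, rank ∂_1 = 9 ⇒ b_0 = 10 − 0 − 9 = 1; all invariant factors of ∂_1 are 1 so no torsion. So H_0 = Z.
rank ∂_1 = 9, rank ∂_2 = 10 ⇒ b_1 = 21 − 9 − 10 = 2; all invariant factors of ∂_2 are 1 so no torsion. So H_1 = Z^2.
rank ∂_2 = 10, rank ∂_3 = 1 ⇒ b_2 = 11 − 10 − 1 = 0; all invariant factors of ∂_3 are 1 so no torsion. So H_2 = 0.
rank ∂_3 = 1, rank ∂_4 = 0 ⇒ b_3 = 1 − 1 − 0 = 0. So H_3 = 0.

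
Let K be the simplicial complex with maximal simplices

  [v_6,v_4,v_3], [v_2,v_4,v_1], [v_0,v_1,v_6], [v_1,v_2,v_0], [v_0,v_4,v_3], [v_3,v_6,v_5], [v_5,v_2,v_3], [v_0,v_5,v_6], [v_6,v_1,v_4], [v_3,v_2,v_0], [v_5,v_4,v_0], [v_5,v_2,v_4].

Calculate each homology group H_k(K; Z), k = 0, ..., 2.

H_0 ≅ Z,  H_1 ≅ Z/2,  H_2 = 0.

We work with the vertex ordering v_0 < v_1 < v_2 < v_3 < v_4 < v_5 < v_6. The simplices of K, each written with vertices in increasing order, are:

  0-simplices (7): [v_0], [v_1], [v_2], [v_3], [v_4], [v_5], [v_6]
  1-simplices (18): (18 of them)
  2-simplices (12): (12 of them)

giving chain groups C_0 ≅ Z^7, C_1 ≅ Z^18, C_2 ≅ Z^12.

Boundary ∂_1: C_1 → C_0 maps an edge to its endpoints' difference, ∂[p,q] = q − p.
The resulting 7×18 matrix has rank 6, and its Smith normal form has invariant factors (1,1,1,1,1,1).

The boundary map ∂_2: C_2 → C_1 sends each 2-simplex [p,q,r] to [q,r] − [p,r] + [p,q]. For instance
  ∂[v_2,v_4,v_5] = [v_4,v_5] − [v_2,v_5] + [v_2,v_4],
  ∂[v_1,v_4,v_6] = [v_4,v_6] − [v_1,v_6] + [v_1,v_4].
The resulting 18×12 matrix has rank 12, and its Smith normal form has invariant factors (1,1,1,1,1,1,1,1,1,1,1,2).

Computing H_k = (kernel of ∂_k) / (image of ∂_{k+1}):

  H_0: rank C_0 − rank ∂_1 = 7 − 6 = 1, and the invariant factors of ∂_1 are all 1, so H_0 ≅ Z.
  H_1: rank ker ∂_1 − rank ∂_2 = (18 − 6) − 12 = 0, and ∂_2 has invariant factor 2 > 1, so H_1 ≅ Z/2.
  H_2: rank ker ∂_2 − rank ∂_3 = (12 − 12) − 0 = 0, and there is no ∂_3, so H_2 ≅ 0.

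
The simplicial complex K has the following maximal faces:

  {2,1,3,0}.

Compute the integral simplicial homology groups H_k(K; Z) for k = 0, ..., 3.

H_0 = Z,  H_1 = 0,  H_2 = 0,  H_3 = 0.

Order the vertices as 0 < 1 < 2 < 3. Listing each simplex with vertices in this order, K has dimension 3 with simplices:

  0-simplices (4): [0], [1], [2], [3]
  1-simplices (6): [0,1], [0,2], [0,3], [1,2], [1,3], [2,3]
  2-simplices (4): [0,1,2], [0,1,3], [0,2,3], [1,2,3]
  3-simplices (1): [0,1,2,3]

Hence C_0 ≅ Z^4, C_1 ≅ Z^6, C_2 ≅ Z^4, C_3 ≅ Z^1.

Boundary ∂_1: C_1 → C_0 maps an edge to its endpoints' difference, ∂[p,q] = q − p. For instance
  ∂[1,2] = [2] − [1].
This gives a 4×6 integer matrix of rank 3; reducing to Smith normal form yields diagonal entries (1,1,1).

∂_2: C_2 → C_1 maps a triangle to the signed sum of its edges. For instance
  ∂[0,2,3] = [2,3] − [0,3] + [0,2],
  ∂[0,1,2] = [1,2] − [0,2] + [0,1].
This gives a 6×4 integer matrix of rank 3; reducing to Smith normal form yields diagonal entries (1,1,1).

∂_3: C_3 → C_2 sends each 3-simplex σ to the alternating sum Σ_i (−1)^i (σ with its i-th vertex removed). For instance
  ∂[0,1,2,3] = [1,2,3] − [0,2,3] + [0,1,3] − [0,1,2].
The 4×1 boundary matrix has rank 1 and Smith normal form diag(1).

Computing H_k = (kernel of ∂_k) / (image of ∂_{k+1}):

  H_0: rank C_0 − rank ∂_1 = 4 − 3 = 1, and the invariant factors of ∂_1 are all 1, so H_0 = Z.
  H_1: rank ker ∂_1 − rank ∂_2 = (6 − 3) − 3 = 0, and the invariant factors of ∂_2 are all 1, so H_1 = 0.
  H_2: rank ker ∂_2 − rank ∂_3 = (4 − 3) − 1 = 0, and the invariant factors of ∂_3 are all 1, so H_2 = 0.
  H_3: rank ker ∂_3 − rank ∂_4 = (1 − 1) − 0 = 0, and there is no ∂_4, so H_3 = 0.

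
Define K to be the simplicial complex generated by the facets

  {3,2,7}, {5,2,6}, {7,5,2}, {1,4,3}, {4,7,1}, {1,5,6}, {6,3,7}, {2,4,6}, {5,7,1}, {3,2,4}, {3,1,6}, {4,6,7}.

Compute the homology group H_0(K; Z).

Order the vertices as 1 < 2 < 3 < 4 < 5 < 6 < 7. Listing each simplex with vertices in this order, K has dimension 2 with simplices:

  0-simplices (7): [1], [2], [3], [4], [5], [6], [7]
  1-simplices (18): [1,3], [1,4], [1,5], [1,6], [1,7], [2,3], [2,4], [2,5], [2,6], [2,7], [3,4], [3,6], [3,7], [4,6], [4,7], [5,6], [5,7], [6,7]
  2-simplices (12): [1,3,4], [1,3,6], [1,4,7], [1,5,6], [1,5,7], [2,3,4], [2,3,7], [2,4,6], [2,5,6], [2,5,7], [3,6,7], [4,6,7]

Hence C_0 ≅ Z^7, C_1 ≅ Z^18, C_2 ≅ Z^12.

∂_1: C_1 → C_0 maps an edge to its endpoints' difference, ∂[p,q] = q − p. For instance
  ∂[1,5] = [5] − [1].
As a 7×18 matrix over Z this has rank 6, with invariant factors (1,1,1,1,1,1).

∂_2: C_2 → C_1 maps a triangle to the signed sum of its edges. For instance
  ∂[2,5,7] = [5,7] − [2,7] + [2,5],
  ∂[1,3,6] = [3,6] − [1,6] + [1,3].
This gives a 18×12 integer matrix of rank 12; reducing to Smith normal form yields diagonal entries (1,1,1,1,1,1,1,1,1,1,1,2).

Computing H_k = (kernel of ∂_k) / (image of ∂_{k+1}):

  H_0: rank C_0 − rank ∂_1 = 7 − 6 = 1, and the invariant factors of ∂_1 are all 1, so H_0 ≅ Z.

(K is a triangulation of the real projective plane RP^2.)

H_0 ≅ Z.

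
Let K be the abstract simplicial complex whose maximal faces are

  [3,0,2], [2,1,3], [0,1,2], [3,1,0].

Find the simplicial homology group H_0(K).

H_0 ≅ Z.

Fix the vertex order 0 < 1 < 2 < 3 and write every simplex with vertices in increasing order. Then dim K = 2 and the simplices of K are:

  0-simplices (4): [0], [1], [2], [3]
  1-simplices (6): [0,1], [0,2], [0,3], [1,2], [1,3], [2,3]
  2-simplices (4): [0,1,2], [0,1,3], [0,2,3], [1,2,3]

giving chain groups C_0 ≅ Z^4, C_1 ≅ Z^6, C_2 ≅ Z^4.

∂_1: C_1 → C_0 sends each edge [p,q] (with p < q) to q − p. For instance
  ∂[1,3] = [3] − [1].
The 4×6 boundary matrix has rank 3 and Smith normal form diag(1,1,1).

∂_2: C_2 → C_1 maps a triangle to the signed sum of its edges. For instance
  ∂[1,2,3] = [2,3] − [1,3] + [1,2],
  ∂[0,2,3] = [2,3] − [0,3] + [0,2].
The 6×4 boundary matrix has rank 3 and Smith normal form diag(1,1,1).

Now H_k = ker ∂_k / im ∂_{k+1}, so:

  H_0: rank C_0 − rank ∂_1 = 4 − 3 = 1, and the invariant factors of ∂_1 are all 1, so H_0 ≅ Z.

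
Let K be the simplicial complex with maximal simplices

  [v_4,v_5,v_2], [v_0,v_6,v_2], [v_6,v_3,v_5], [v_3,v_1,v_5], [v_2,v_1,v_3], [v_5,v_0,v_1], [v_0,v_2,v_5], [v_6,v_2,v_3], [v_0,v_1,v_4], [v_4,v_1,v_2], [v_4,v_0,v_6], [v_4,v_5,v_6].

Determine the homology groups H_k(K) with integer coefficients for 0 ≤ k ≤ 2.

H_0 = Z,  H_1 = Z/2Z,  H_2 = 0.

We work with the vertex ordering v_0 < v_1 < v_2 < v_3 < v_4 < v_5 < v_6. The simplices of K, each written with vertices in increasing order, are:

  0-simplices (7): [v_0], [v_1], [v_2], [v_3], [v_4], [v_5], [v_6]
  1-simplices (18): (18 of them)
  2-simplices (12): (12 of them)

giving chain groups C_0 ≅ Z^7, C_1 ≅ Z^18, C_2 ≅ Z^12.

Boundary ∂_1: C_1 → C_0 is given by ∂[p,q] = [q] − [p]. For instance
  ∂[v_3,v_6] = [v_6] − [v_3].
This gives a 7×18 integer matrix of rank 6; reducing to Smith normal form yields diagonal entries (1,1,1,1,1,1).

Boundary ∂_2: C_2 → C_1 maps a triangle to the signed sum of its edges. For instance
  ∂[v_4,v_5,v_6] = [v_5,v_6] − [v_4,v_6] + [v_4,v_5],
  ∂[v_3,v_5,v_6] = [v_5,v_6] − [v_3,v_6] + [v_3,v_5].
As a 18×12 matrix over Z this has rank 12, with invariant factors (1,1,1,1,1,1,1,1,1,1,1,2).

Computing H_k = (kernel of ∂_k) / (image of ∂_{k+1}):

  H_0: rank C_0 − rank ∂_1 = 7 − 6 = 1, and the invariant factors of ∂_1 are all 1, so H_0 = Z.
  H_1: rank ker ∂_1 − rank ∂_2 = (18 − 6) − 12 = 0, and ∂_2 has invariant factor 2 > 1, so H_1 = Z/2Z.
  H_2: rank ker ∂_2 − rank ∂_3 = (12 − 12) − 0 = 0, and there is no ∂_3, so H_2 = 0.

As a check, the Euler characteristic is 7 − 18 + 12 = 1, which agrees with 1 − 0 + 0 = 1.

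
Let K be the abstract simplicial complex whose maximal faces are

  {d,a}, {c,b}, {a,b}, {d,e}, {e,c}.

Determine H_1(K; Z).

H_1 = Z.

Fix the vertex order a < b < c < d < e and write every simplex with vertices in increasing order. Then dim K = 1 and the simplices of K are:

  0-simplices (5): a, b, c, d, e
  1-simplices (5): ab, ad, bc, ce, de

so the chain groups are C_0 ≅ Z^5, C_1 ≅ Z^5.

The boundary map ∂_1: C_1 → C_0 is given by ∂[p,q] = [q] − [p]. For instance
  ∂ab = b − a.
As a 5×5 matrix over Z this has rank 4, with invariant factors (1,1,1,1).

Reading off H_k = ker ∂_k / im ∂_{k+1}:

  H_1: rank ker ∂_1 − rank ∂_2 = (5 − 4) − 0 = 1, and there is no ∂_2, so H_1 ≅ Z.

(K is a triangulation of the circle S^1.)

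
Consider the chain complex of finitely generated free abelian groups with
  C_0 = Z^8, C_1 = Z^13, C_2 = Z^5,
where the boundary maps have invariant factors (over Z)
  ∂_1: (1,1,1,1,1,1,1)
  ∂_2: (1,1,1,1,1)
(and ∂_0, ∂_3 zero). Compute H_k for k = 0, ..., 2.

H_0: b_0 = 8 − 0 − 7 = 1; torsion from ∂_1 factors > 1: none. So H_0 = Z.
H_1: b_1 = 13 − 7 − 5 = 1; torsion from ∂_2 factors > 1: none. So H_1 = Z.
H_2: b_2 = 5 − 5 − 0 = 0; torsion from ∂_3 factors > 1: none. So H_2 = 0.

H_0 = Z,  H_1 = Z,  H_2 = 0.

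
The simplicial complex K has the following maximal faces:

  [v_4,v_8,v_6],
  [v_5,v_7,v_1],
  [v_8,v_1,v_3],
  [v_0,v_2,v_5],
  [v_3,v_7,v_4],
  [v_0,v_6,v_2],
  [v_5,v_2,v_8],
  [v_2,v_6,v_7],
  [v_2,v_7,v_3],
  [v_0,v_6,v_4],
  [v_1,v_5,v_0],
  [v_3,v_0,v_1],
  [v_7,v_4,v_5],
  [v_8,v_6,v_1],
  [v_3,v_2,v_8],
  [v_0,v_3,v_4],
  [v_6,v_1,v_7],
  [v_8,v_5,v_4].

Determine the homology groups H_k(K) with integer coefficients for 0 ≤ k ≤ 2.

H_0 ≅ Z,  H_1 ≅ Z^2,  H_2 ≅ Z.

Order the vertices as v_0 < v_1 < v_2 < v_3 < v_4 < v_5 < v_6 < v_7 < v_8. Listing each simplex with vertices in this order, K has dimension 2 with simplices:

  0-simplices (9): [v_0], [v_1], [v_2], [v_3], [v_4], [v_5], [v_6], [v_7], [v_8]
  1-simplices (27): (27 of them)
  2-simplices (18): (18 of them)

so the chain groups are C_0 ≅ Z^9, C_1 ≅ Z^27, C_2 ≅ Z^18.

The boundary map ∂_1: C_1 → C_0 is given by ∂[p,q] = [q] − [p].
This gives a 9×27 integer matrix of rank 8; reducing to Smith normal form yields diagonal entries (1,1,1,1,1,1,1,1).

∂_2: C_2 → C_1 acts by ∂[p,q,r] = [q,r] − [p,r] + [p,q]. For instance
  ∂[v_0,v_1,v_3] = [v_1,v_3] − [v_0,v_3] + [v_0,v_1],
  ∂[v_2,v_6,v_7] = [v_6,v_7] − [v_2,v_7] + [v_2,v_6].
As a 27×18 matrix over Z this has rank 17, with invariant factors (1,1,1,1,1,1,1,1,1,1,1,1,1,1,1,1,1).

Computing H_k = (kernel of ∂_k) / (image of ∂_{k+1}):

  H_0: rank C_0 − rank ∂_1 = 9 − 8 = 1, and the invariant factors of ∂_1 are all 1, so H_0 ≅ Z.
  H_1: rank ker ∂_1 − rank ∂_2 = (27 − 8) − 17 = 2, and the invariant factors of ∂_2 are all 1, so H_1 ≅ Z^2.
  H_2: rank ker ∂_2 − rank ∂_3 = (18 − 17) − 0 = 1, and there is no ∂_3, so H_2 ≅ Z.

(K is a triangulation of the torus T^2.)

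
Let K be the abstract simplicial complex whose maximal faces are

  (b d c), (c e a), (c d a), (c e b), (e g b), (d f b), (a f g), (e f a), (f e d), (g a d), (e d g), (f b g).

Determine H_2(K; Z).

H_2 = 0.

Order the vertices as a < b < c < d < e < f < g. Listing each simplex with vertices in this order, K has dimension 2 with simplices:

  0-simplices (7): a, b, c, d, e, f, g
  1-simplices (18): ac, ad, ae, af, ag, bc, bd, be, bf, bg, cd, ce, de, df, dg, ef, eg, fg
  2-simplices (12): acd, ace, adg, aef, afg, bcd, bce, bdf, beg, bfg, def, deg

Hence C_0 ≅ Z^7, C_1 ≅ Z^18, C_2 ≅ Z^12.

Boundary ∂_1: C_1 → C_0 maps an edge to its endpoints' difference, ∂[p,q] = q − p. For instance
  ∂de = e − d.
This gives a 7×18 integer matrix of rank 6; reducing to Smith normal form yields diagonal entries (1,1,1,1,1,1).

The boundary map ∂_2: C_2 → C_1 sends each 2-simplex [p,q,r] to [q,r] − [p,r] + [p,q]. For instance
  ∂adg = dg − ag + ad,
  ∂acd = cd − ad + ac.
As a 18×12 matrix over Z this has rank 12, with invariant factors (1,1,1,1,1,1,1,1,1,1,1,2).

From H_k ≅ ker(∂_k) / im(∂_{k+1}) we obtain:

  H_2: rank ker ∂_2 − rank ∂_3 = (12 − 12) − 0 = 0, and there is no ∂_3, so H_2 ≅ 0.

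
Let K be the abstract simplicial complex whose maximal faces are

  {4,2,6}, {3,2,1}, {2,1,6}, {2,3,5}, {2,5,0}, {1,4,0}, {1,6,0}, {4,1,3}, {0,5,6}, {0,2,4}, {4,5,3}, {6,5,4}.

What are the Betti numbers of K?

Take the total order 0 < 1 < 2 < 3 < 4 < 5 < 6 on the vertex set. Then K (dimension 2) consists of the simplices:

  0-simplices (7): [0], [1], [2], [3], [4], [5], [6]
  1-simplices (18): [0,1], [0,2], [0,4], [0,5], [0,6], [1,2], [1,3], [1,4], [1,6], [2,3], [2,4], [2,5], [2,6], [3,4], [3,5], [4,5], [4,6], [5,6]
  2-simplices (12): [0,1,4], [0,1,6], [0,2,4], [0,2,5], [0,5,6], [1,2,3], [1,2,6], [1,3,4], [2,3,5], [2,4,6], [3,4,5], [4,5,6]

giving chain groups C_0 ≅ Z^7, C_1 ≅ Z^18, C_2 ≅ Z^12.

The boundary map ∂_1: C_1 → C_0 maps an edge to its endpoints' difference, ∂[p,q] = q − p. For instance
  ∂[2,4] = [4] − [2].
As a 7×18 matrix over Z this has rank 6, with invariant factors (1,1,1,1,1,1).

The boundary map ∂_2: C_2 → C_1 maps a triangle to the signed sum of its edges. For instance
  ∂[2,4,6] = [4,6] − [2,6] + [2,4],
  ∂[1,2,3] = [2,3] − [1,3] + [1,2].
The resulting 18×12 matrix has rank 12, and its Smith normal form has invariant factors (1,1,1,1,1,1,1,1,1,1,1,2).

Reading off H_k = ker ∂_k / im ∂_{k+1}:

  H_0: rank C_0 − rank ∂_1 = 7 − 6 = 1, and the invariant factors of ∂_1 are all 1, so H_0 = Z.
  H_1: rank ker ∂_1 − rank ∂_2 = (18 − 6) − 12 = 0, and ∂_2 has invariant factor 2 > 1, so H_1 = Z/2.
  H_2: rank ker ∂_2 − rank ∂_3 = (12 − 12) − 0 = 0, and there is no ∂_3, so H_2 = 0.

Hence the Betti numbers are b_0 = 1, b_1 = 0, b_2 = 0.

b_0 = 1, b_1 = 0, b_2 = 0.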